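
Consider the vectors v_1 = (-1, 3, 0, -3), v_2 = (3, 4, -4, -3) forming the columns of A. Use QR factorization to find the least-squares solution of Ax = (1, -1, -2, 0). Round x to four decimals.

x = (-0.5208, 0.3275)

v_1 = (-1, 3, 0, -3); ‖v_1‖ = 4.3589, so e_1 = (-0.2294, 0.6882, 0.0000, -0.6882).
e_1·v_2 = (-0.2294)·3 + 0.6882·4 + 0.0000·(-4) + (-0.6882)·(-3) = 4.1295.
u_2 = v_2 − 4.1295·e_1 = (3.9474, 1.1579, -4.0000, -0.1579).
‖u_2‖ = 5.7400, so e_2 = (0.6877, 0.2017, -0.6969, -0.0275).
Qᵀb = (-0.9177, 1.8797).
Back-substitute: x_2 = 1.8797/5.7400 = 0.3275.
x_1 = (-0.9177 − 4.1295·0.3275)/4.3589 = -0.5208.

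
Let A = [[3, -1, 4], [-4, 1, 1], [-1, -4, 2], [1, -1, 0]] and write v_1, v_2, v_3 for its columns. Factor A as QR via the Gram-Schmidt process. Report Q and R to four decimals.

Q = [[0.5774, -0.1295, 0.8061], [-0.7698, 0.0950, 0.5624], [-0.1925, -0.9668, -0.0150], [0.1925, -0.1985, -0.1837]], R = [[5.1962, -0.7698, 1.1547], [0.0000, 4.2904, -2.3567], [0.0000, 0.0000, 3.7567]]

v_1 = (3, -4, -1, 1); ‖v_1‖ = 5.1962, so e_1 = (0.5774, -0.7698, -0.1925, 0.1925).
e_1·v_2 = 0.5774·(-1) + (-0.7698)·1 + (-0.1925)·(-4) + 0.1925·(-1) = -0.7698.
u_2 = v_2 + 0.7698·e_1 = (-0.5556, 0.4074, -4.1481, -0.8519).
‖u_2‖ = 4.2904, so e_2 = (-0.1295, 0.0950, -0.9668, -0.1985).
e_1·v_3 = 0.5774·4 + (-0.7698)·1 + (-0.1925)·2 + 0.1925·0 = 1.1547; e_2·v_3 = (-0.1295)·4 + 0.0950·1 + (-0.9668)·2 + (-0.1985)·0 = -2.3567.
u_3 = v_3 − 1.1547·e_1 + 2.3567·e_2 = (3.0282, 2.1127, -0.0563, -0.6901).
‖u_3‖ = 3.7567, so e_3 = (0.8061, 0.5624, -0.0150, -0.1837).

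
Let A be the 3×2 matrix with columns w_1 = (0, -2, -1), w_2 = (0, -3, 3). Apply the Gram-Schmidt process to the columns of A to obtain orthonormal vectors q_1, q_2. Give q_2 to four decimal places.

q_1 = w_1/‖w_1‖ = (0, -2, -1)/2.2361 = (0.0000, -0.8944, -0.4472).
r_{12} = q_1·w_2 = 1.3416.
u_2 = w_2 − 1.3416·q_1 = (0.0000, -1.8000, 3.6000).
‖u_2‖ = 4.0249, so q_2 = (0.0000, -0.4472, 0.8944).

q_2 = (0.0000, -0.4472, 0.8944)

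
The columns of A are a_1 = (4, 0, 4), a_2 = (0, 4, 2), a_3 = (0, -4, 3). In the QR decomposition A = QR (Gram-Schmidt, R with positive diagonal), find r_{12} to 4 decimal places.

a_1 = (4, 0, 4); ‖a_1‖ = 5.6569, so e_1 = (0.7071, 0.0000, 0.7071).
r_{12} = e_1·a_2 = 1.4142.

r_{12} = 1.4142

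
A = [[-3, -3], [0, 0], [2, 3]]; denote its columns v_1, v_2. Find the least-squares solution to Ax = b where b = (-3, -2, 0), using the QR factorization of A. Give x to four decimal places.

v_1 = (-3, 0, 2); ‖v_1‖ = 3.6056, so q_1 = (-0.8321, 0.0000, 0.5547).
q_1·v_2 = (-0.8321)·(-3) + 0.0000·0 + 0.5547·3 = 4.1603.
u_2 = v_2 − 4.1603·q_1 = (0.4615, 0.0000, 0.6923).
‖u_2‖ = 0.8321, so q_2 = (0.5547, 0.0000, 0.8321).
Qᵀb = (2.4962, -1.6641).
Back-substitute: x_2 = -1.6641/0.8321 = -2.0000.
x_1 = (2.4962 − 4.1603·(-2.0000))/3.6056 = 3.0000.

x = (3.0000, -2.0000)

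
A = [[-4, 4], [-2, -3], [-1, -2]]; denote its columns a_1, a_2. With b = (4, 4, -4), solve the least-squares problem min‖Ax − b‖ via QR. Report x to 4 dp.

x = (-0.8881, 0.1688)

a_1 = (-4, -2, -1); ‖a_1‖ = 4.5826, so e_1 = (-0.8729, -0.4364, -0.2182).
e_1·a_2 = (-0.8729)·4 + (-0.4364)·(-3) + (-0.2182)·(-2) = -1.7457.
u_2 = a_2 + 1.7457·e_1 = (2.4762, -3.7619, -2.3810).
‖u_2‖ = 5.0943, so e_2 = (0.4861, -0.7384, -0.4674).
Qᵀb = (-4.3644, 0.8600).
Back-substitute: x_2 = 0.8600/5.0943 = 0.1688.
x_1 = (-4.3644 + 1.7457·0.1688)/4.5826 = -0.8881.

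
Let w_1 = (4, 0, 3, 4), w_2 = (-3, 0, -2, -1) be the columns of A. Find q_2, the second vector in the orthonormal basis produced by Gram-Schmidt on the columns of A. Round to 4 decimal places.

q_2 = (-0.5762, 0.0000, -0.2634, 0.7737)

q_1 = w_1/‖w_1‖ = (4, 0, 3, 4)/6.4031 = (0.6247, 0.0000, 0.4685, 0.6247).
r_{12} = q_1·w_2 = -3.4358.
u_2 = w_2 + 3.4358·q_1 = (-0.8537, 0.0000, -0.3902, 1.1463).
‖u_2‖ = 1.4816, so q_2 = (-0.5762, 0.0000, -0.2634, 0.7737).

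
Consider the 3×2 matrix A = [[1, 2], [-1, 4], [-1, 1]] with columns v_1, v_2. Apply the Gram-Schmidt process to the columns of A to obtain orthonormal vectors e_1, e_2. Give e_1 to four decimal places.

v_1 = (1, -1, -1); ‖v_1‖ = 1.7321, so e_1 = (0.5774, -0.5774, -0.5774).

e_1 = (0.5774, -0.5774, -0.5774)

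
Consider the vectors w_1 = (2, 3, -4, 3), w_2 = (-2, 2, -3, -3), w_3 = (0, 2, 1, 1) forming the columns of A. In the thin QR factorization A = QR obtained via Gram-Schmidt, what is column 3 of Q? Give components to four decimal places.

q_3 = (-0.2224, 0.7882, 0.5630, 0.1108)

w_1 = (2, 3, -4, 3); ‖w_1‖ = 6.1644, so q_1 = (0.3244, 0.4867, -0.6489, 0.4867).
q_1·w_2 = 0.3244·(-2) + 0.4867·2 + (-0.6489)·(-3) + 0.4867·(-3) = 0.8111.
u_2 = w_2 − 0.8111·q_1 = (-2.2632, 1.6053, -2.4737, -3.3947).
‖u_2‖ = 5.0341, so q_2 = (-0.4496, 0.3189, -0.4914, -0.6743).
q_1·w_3 = 0.3244·0 + 0.4867·2 + (-0.6489)·1 + 0.4867·1 = 0.8111; q_2·w_3 = (-0.4496)·0 + 0.3189·2 + (-0.4914)·1 + (-0.6743)·1 = -0.5280.
u_3 = w_3 − 0.8111·q_1 + 0.5280·q_2 = (-0.5005, 1.7736, 1.2669, 0.2492).
‖u_3‖ = 2.2502, so q_3 = (-0.2224, 0.7882, 0.5630, 0.1108).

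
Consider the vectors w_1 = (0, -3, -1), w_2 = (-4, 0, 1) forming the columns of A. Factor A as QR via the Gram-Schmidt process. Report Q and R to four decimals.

w_1 = (0, -3, -1); ‖w_1‖ = 3.1623, so e_1 = (0.0000, -0.9487, -0.3162).
e_1·w_2 = 0.0000·(-4) + (-0.9487)·0 + (-0.3162)·1 = -0.3162.
u_2 = w_2 + 0.3162·e_1 = (-4.0000, -0.3000, 0.9000).
‖u_2‖ = 4.1110, so e_2 = (-0.9730, -0.0730, 0.2189).

Q = [[0.0000, -0.9730], [-0.9487, -0.0730], [-0.3162, 0.2189]], R = [[3.1623, -0.3162], [0.0000, 4.1110]]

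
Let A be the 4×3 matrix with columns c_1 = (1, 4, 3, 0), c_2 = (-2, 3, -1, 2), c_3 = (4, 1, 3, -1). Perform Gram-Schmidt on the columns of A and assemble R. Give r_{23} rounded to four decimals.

c_1 = (1, 4, 3, 0); ‖c_1‖ = 5.0990, so e_1 = (0.1961, 0.7845, 0.5883, 0.0000).
e_1·c_2 = 0.1961·(-2) + 0.7845·3 + 0.5883·(-1) + 0.0000·2 = 1.3728.
u_2 = c_2 − 1.3728·e_1 = (-2.2692, 1.9231, -1.8077, 2.0000).
‖u_2‖ = 4.0144, so e_2 = (-0.5653, 0.4790, -0.4503, 0.4982).
r_{23} = e_2·c_3 = -3.6312.

r_{23} = -3.6312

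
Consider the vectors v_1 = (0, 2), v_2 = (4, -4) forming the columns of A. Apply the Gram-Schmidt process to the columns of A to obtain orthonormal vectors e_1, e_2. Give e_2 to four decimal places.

v_1 = (0, 2); ‖v_1‖ = 2.0000, so e_1 = (0.0000, 1.0000).
e_1·v_2 = 0.0000·4 + 1.0000·(-4) = -4.0000.
u_2 = v_2 + 4.0000·e_1 = (4.0000, 0.0000).
‖u_2‖ = 4.0000, so e_2 = (1.0000, 0.0000).

e_2 = (1.0000, 0.0000)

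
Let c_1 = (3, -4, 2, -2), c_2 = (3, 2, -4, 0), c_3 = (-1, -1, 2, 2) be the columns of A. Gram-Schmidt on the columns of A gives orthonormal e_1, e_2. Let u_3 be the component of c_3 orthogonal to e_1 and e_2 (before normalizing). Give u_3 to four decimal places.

e_1 = c_1/‖c_1‖ = (3, -4, 2, -2)/5.7446 = (0.5222, -0.6963, 0.3482, -0.3482).
r_{12} = e_1·c_2 = -1.2185.
u_2 = c_2 + 1.2185·e_1 = (3.6364, 1.1515, -3.5758, -0.4242).
‖u_2‖ = 5.2455, so e_2 = (0.6932, 0.2195, -0.6817, -0.0809).
r_{13} = e_1·c_3 = 0.1741; r_{23} = e_2·c_3 = -2.4379.
u_3 = c_3 − 0.1741·e_1 + 2.4379·e_2 = (0.5991, -0.3436, 0.2775, 1.8634).

u_3 = (0.5991, -0.3436, 0.2775, 1.8634)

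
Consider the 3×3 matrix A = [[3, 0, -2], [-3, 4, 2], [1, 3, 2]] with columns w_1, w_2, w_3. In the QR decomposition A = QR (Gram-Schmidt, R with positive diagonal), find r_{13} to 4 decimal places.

w_1 = (3, -3, 1); ‖w_1‖ = 4.3589, so q_1 = (0.6882, -0.6882, 0.2294).
r_{13} = q_1·w_3 = -2.2942.

r_{13} = -2.2942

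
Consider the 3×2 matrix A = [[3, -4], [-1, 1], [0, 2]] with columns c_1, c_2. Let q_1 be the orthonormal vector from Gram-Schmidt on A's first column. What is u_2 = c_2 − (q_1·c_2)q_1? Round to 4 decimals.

c_1 = (3, -1, 0); ‖c_1‖ = 3.1623, so q_1 = (0.9487, -0.3162, 0.0000).
q_1·c_2 = 0.9487·(-4) + (-0.3162)·1 + 0.0000·2 = -4.1110.
u_2 = c_2 + 4.1110·q_1 = (-0.1000, -0.3000, 2.0000).

u_2 = (-0.1000, -0.3000, 2.0000)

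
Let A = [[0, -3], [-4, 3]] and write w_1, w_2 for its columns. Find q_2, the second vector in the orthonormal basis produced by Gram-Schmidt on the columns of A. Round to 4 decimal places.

q_2 = (-1.0000, 0.0000)

w_1 = (0, -4); ‖w_1‖ = 4.0000, so q_1 = (0.0000, -1.0000).
q_1·w_2 = 0.0000·(-3) + (-1.0000)·3 = -3.0000.
u_2 = w_2 + 3.0000·q_1 = (-3.0000, 0.0000).
‖u_2‖ = 3.0000, so q_2 = (-1.0000, 0.0000).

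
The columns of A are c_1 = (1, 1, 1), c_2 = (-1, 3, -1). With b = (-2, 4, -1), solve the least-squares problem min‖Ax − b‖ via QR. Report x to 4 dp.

c_1 = (1, 1, 1); ‖c_1‖ = 1.7321, so e_1 = (0.5774, 0.5774, 0.5774).
e_1·c_2 = 0.5774·(-1) + 0.5774·3 + 0.5774·(-1) = 0.5774.
u_2 = c_2 − 0.5774·e_1 = (-1.3333, 2.6667, -1.3333).
‖u_2‖ = 3.2660, so e_2 = (-0.4082, 0.8165, -0.4082).
Qᵀb = (0.5774, 4.4907).
Back-substitute: x_2 = 4.4907/3.2660 = 1.3750.
x_1 = (0.5774 − 0.5774·1.3750)/1.7321 = -0.1250.

x = (-0.1250, 1.3750)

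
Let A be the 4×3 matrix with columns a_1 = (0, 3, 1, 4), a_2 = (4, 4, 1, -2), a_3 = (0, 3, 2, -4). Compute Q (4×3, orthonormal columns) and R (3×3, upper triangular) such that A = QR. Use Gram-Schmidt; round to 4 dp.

a_1 = (0, 3, 1, 4); ‖a_1‖ = 5.0990, so q_1 = (0.0000, 0.5883, 0.1961, 0.7845).
q_1·a_2 = 0.0000·4 + 0.5883·4 + 0.1961·1 + 0.7845·(-2) = 0.9806.
u_2 = a_2 − 0.9806·q_1 = (4.0000, 3.4231, 0.8077, -2.7692).
‖u_2‖ = 6.0032, so q_2 = (0.6663, 0.5702, 0.1345, -0.4613).
q_1·a_3 = 0.0000·0 + 0.5883·3 + 0.1961·2 + 0.7845·(-4) = -0.9806; q_2·a_3 = 0.6663·0 + 0.5702·3 + 0.1345·2 + (-0.4613)·(-4) = 3.8249.
u_3 = a_3 + 0.9806·q_1 − 3.8249·q_2 = (-2.5486, 1.3959, 1.6777, -1.4664).
‖u_3‖ = 3.6618, so q_3 = (-0.6960, 0.3812, 0.4582, -0.4005).

Q = [[0.0000, 0.6663, -0.6960], [0.5883, 0.5702, 0.3812], [0.1961, 0.1345, 0.4582], [0.7845, -0.4613, -0.4005]], R = [[5.0990, 0.9806, -0.9806], [0.0000, 6.0032, 3.8249], [0.0000, 0.0000, 3.6618]]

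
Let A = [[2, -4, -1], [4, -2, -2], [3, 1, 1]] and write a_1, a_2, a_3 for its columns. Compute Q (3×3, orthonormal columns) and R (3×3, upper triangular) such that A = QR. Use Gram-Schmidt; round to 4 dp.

a_1 = (2, 4, 3); ‖a_1‖ = 5.3852, so q_1 = (0.3714, 0.7428, 0.5571).
q_1·a_2 = 0.3714·(-4) + 0.7428·(-2) + 0.5571·1 = -2.4140.
u_2 = a_2 + 2.4140·q_1 = (-3.1034, -0.2069, 2.3448).
‖u_2‖ = 3.8952, so q_2 = (-0.7967, -0.0531, 0.6020).
q_1·a_3 = 0.3714·(-1) + 0.7428·(-2) + 0.5571·1 = -1.2999; q_2·a_3 = (-0.7967)·(-1) + (-0.0531)·(-2) + 0.6020·1 = 1.5050.
u_3 = a_3 + 1.2999·q_1 − 1.5050·q_2 = (0.6818, -0.9545, 0.8182).
‖u_3‖ = 1.4302, so q_3 = (0.4767, -0.6674, 0.5721).

Q = [[0.3714, -0.7967, 0.4767], [0.7428, -0.0531, -0.6674], [0.5571, 0.6020, 0.5721]], R = [[5.3852, -2.4140, -1.2999], [0.0000, 3.8952, 1.5050], [0.0000, 0.0000, 1.4302]]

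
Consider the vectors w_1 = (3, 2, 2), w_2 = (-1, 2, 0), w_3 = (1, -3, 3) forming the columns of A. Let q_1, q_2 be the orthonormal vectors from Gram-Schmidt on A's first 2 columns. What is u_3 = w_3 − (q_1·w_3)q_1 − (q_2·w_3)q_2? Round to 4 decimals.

w_1 = (3, 2, 2); ‖w_1‖ = 4.1231, so q_1 = (0.7276, 0.4851, 0.4851).
q_1·w_2 = 0.7276·(-1) + 0.4851·2 + 0.4851·0 = 0.2425.
u_2 = w_2 − 0.2425·q_1 = (-1.1765, 1.8824, -0.1176).
‖u_2‖ = 2.2229, so q_2 = (-0.5293, 0.8468, -0.0529).
q_1·w_3 = 0.7276·1 + 0.4851·(-3) + 0.4851·3 = 0.7276; q_2·w_3 = (-0.5293)·1 + 0.8468·(-3) + (-0.0529)·3 = -3.2285.
u_3 = w_3 − 0.7276·q_1 + 3.2285·q_2 = (-1.2381, -0.6190, 2.4762).

u_3 = (-1.2381, -0.6190, 2.4762)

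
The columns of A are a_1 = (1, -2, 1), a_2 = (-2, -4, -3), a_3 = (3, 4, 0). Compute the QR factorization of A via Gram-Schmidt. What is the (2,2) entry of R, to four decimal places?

r_{22} = 5.2440

a_1 = (1, -2, 1); ‖a_1‖ = 2.4495, so e_1 = (0.4082, -0.8165, 0.4082).
e_1·a_2 = 0.4082·(-2) + (-0.8165)·(-4) + 0.4082·(-3) = 1.2247.
u_2 = a_2 − 1.2247·e_1 = (-2.5000, -3.0000, -3.5000).
r_{22} = ‖u_2‖ = 5.2440.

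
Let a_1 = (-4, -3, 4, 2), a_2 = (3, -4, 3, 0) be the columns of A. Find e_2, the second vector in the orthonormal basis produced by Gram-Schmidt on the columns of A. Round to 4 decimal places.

e_2 = (0.7328, -0.5766, 0.3484, -0.0961)

a_1 = (-4, -3, 4, 2); ‖a_1‖ = 6.7082, so e_1 = (-0.5963, -0.4472, 0.5963, 0.2981).
e_1·a_2 = (-0.5963)·3 + (-0.4472)·(-4) + 0.5963·3 + 0.2981·0 = 1.7889.
u_2 = a_2 − 1.7889·e_1 = (4.0667, -3.2000, 1.9333, -0.5333).
‖u_2‖ = 5.5498, so e_2 = (0.7328, -0.5766, 0.3484, -0.0961).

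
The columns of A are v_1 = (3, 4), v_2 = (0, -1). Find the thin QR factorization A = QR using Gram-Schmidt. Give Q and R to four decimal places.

Q = [[0.6000, 0.8000], [0.8000, -0.6000]], R = [[5.0000, -0.8000], [0.0000, 0.6000]]

v_1 = (3, 4); ‖v_1‖ = 5.0000, so e_1 = (0.6000, 0.8000).
e_1·v_2 = 0.6000·0 + 0.8000·(-1) = -0.8000.
u_2 = v_2 + 0.8000·e_1 = (0.4800, -0.3600).
‖u_2‖ = 0.6000, so e_2 = (0.8000, -0.6000).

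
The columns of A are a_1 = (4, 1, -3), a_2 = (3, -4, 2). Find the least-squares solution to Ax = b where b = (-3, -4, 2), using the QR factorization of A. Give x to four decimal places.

a_1 = (4, 1, -3); ‖a_1‖ = 5.0990, so q_1 = (0.7845, 0.1961, -0.5883).
q_1·a_2 = 0.7845·3 + 0.1961·(-4) + (-0.5883)·2 = 0.3922.
u_2 = a_2 − 0.3922·q_1 = (2.6923, -4.0769, 2.2308).
‖u_2‖ = 5.3709, so q_2 = (0.5013, -0.7591, 0.4153).
Qᵀb = (-4.3146, 2.3632).
Back-substitute: x_2 = 2.3632/5.3709 = 0.4400.
x_1 = (-4.3146 − 0.3922·0.4400)/5.0990 = -0.8800.

x = (-0.8800, 0.4400)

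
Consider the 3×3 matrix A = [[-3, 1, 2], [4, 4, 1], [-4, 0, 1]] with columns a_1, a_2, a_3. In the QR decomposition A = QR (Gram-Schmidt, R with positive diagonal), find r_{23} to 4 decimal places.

a_1 = (-3, 4, -4); ‖a_1‖ = 6.4031, so e_1 = (-0.4685, 0.6247, -0.6247).
e_1·a_2 = (-0.4685)·1 + 0.6247·4 + (-0.6247)·0 = 2.0303.
u_2 = a_2 − 2.0303·e_1 = (1.9512, 2.7317, 1.2683).
‖u_2‖ = 3.5886, so e_2 = (0.5437, 0.7612, 0.3534).
r_{23} = e_2·a_3 = 2.2021.

r_{23} = 2.2021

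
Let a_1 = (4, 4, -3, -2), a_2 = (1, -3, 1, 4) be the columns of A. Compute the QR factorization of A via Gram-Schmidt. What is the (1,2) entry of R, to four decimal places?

a_1 = (4, 4, -3, -2); ‖a_1‖ = 6.7082, so q_1 = (0.5963, 0.5963, -0.4472, -0.2981).
r_{12} = q_1·a_2 = -2.8324.

r_{12} = -2.8324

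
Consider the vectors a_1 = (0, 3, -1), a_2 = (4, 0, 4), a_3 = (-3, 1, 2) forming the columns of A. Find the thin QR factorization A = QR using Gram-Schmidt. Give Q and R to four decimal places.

Q = [[0.0000, 0.7255, -0.6882], [0.9487, 0.2176, 0.2294], [-0.3162, 0.6529, 0.6882]], R = [[3.1623, -1.2649, 0.3162], [0.0000, 5.5136, -0.6529], [0.0000, 0.0000, 3.6707]]

a_1 = (0, 3, -1); ‖a_1‖ = 3.1623, so e_1 = (0.0000, 0.9487, -0.3162).
e_1·a_2 = 0.0000·4 + 0.9487·0 + (-0.3162)·4 = -1.2649.
u_2 = a_2 + 1.2649·e_1 = (4.0000, 1.2000, 3.6000).
‖u_2‖ = 5.5136, so e_2 = (0.7255, 0.2176, 0.6529).
e_1·a_3 = 0.0000·(-3) + 0.9487·1 + (-0.3162)·2 = 0.3162; e_2·a_3 = 0.7255·(-3) + 0.2176·1 + 0.6529·2 = -0.6529.
u_3 = a_3 − 0.3162·e_1 + 0.6529·e_2 = (-2.5263, 0.8421, 2.5263).
‖u_3‖ = 3.6707, so e_3 = (-0.6882, 0.2294, 0.6882).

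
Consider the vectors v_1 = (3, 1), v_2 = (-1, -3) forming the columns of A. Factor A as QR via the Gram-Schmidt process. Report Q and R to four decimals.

Q = [[0.9487, 0.3162], [0.3162, -0.9487]], R = [[3.1623, -1.8974], [0.0000, 2.5298]]

q_1 = v_1/‖v_1‖ = (3, 1)/3.1623 = (0.9487, 0.3162).
r_{12} = q_1·v_2 = -1.8974.
u_2 = v_2 + 1.8974·q_1 = (0.8000, -2.4000).
‖u_2‖ = 2.5298, so q_2 = (0.3162, -0.9487).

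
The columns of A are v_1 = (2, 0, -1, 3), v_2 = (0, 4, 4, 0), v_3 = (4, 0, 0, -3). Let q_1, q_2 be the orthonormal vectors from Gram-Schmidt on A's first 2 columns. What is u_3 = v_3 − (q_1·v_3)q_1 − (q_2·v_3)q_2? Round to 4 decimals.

u_3 = (4.1481, 0.0370, -0.0370, -2.7778)

q_1 = v_1/‖v_1‖ = (2, 0, -1, 3)/3.7417 = (0.5345, 0.0000, -0.2673, 0.8018).
r_{12} = q_1·v_2 = -1.0690.
u_2 = v_2 + 1.0690·q_1 = (0.5714, 4.0000, 3.7143, 0.8571).
‖u_2‖ = 5.5549, so q_2 = (0.1029, 0.7201, 0.6686, 0.1543).
r_{13} = q_1·v_3 = -0.2673; r_{23} = q_2·v_3 = -0.0514.
u_3 = v_3 + 0.2673·q_1 + 0.0514·q_2 = (4.1481, 0.0370, -0.0370, -2.7778).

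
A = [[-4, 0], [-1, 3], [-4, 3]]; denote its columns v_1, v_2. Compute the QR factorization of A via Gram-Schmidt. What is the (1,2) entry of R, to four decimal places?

v_1 = (-4, -1, -4); ‖v_1‖ = 5.7446, so q_1 = (-0.6963, -0.1741, -0.6963).
r_{12} = q_1·v_2 = -2.6112.

r_{12} = -2.6112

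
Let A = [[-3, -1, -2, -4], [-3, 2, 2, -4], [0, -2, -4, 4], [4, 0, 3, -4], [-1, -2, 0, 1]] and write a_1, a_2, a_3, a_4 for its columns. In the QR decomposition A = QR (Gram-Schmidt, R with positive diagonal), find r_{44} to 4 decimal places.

e_1 = a_1/‖a_1‖ = (-3, -3, 0, 4, -1)/5.9161 = (-0.5071, -0.5071, 0.0000, 0.6761, -0.1690).
r_{12} = e_1·a_2 = -0.1690.
u_2 = a_2 + 0.1690·e_1 = (-1.0857, 1.9143, -2.0000, 0.1143, -2.0286).
‖u_2‖ = 3.6016, so e_2 = (-0.3015, 0.5315, -0.5553, 0.0317, -0.5632).
r_{13} = e_1·a_3 = 2.0284; r_{23} = e_2·a_3 = 3.9824.
u_3 = a_3 − 2.0284·e_1 − 3.9824·e_2 = (0.2291, 0.9119, -1.7885, 1.5022, 2.5859).
‖u_3‖ = 3.6092, so e_3 = (0.0635, 0.2527, -0.4955, 0.4162, 0.7165).
r_{14} = e_1·a_4 = 1.1832; r_{24} = e_2·a_4 = -3.8316; r_{34} = e_3·a_4 = -4.1951.
u_4 = a_4 − 1.1832·e_1 + 3.8316·e_2 + 4.1951·e_3 = (-4.2888, -0.3035, -0.2066, -2.9324, 2.0475).
r_{44} = ‖u_4‖ = 5.5964.

r_{44} = 5.5964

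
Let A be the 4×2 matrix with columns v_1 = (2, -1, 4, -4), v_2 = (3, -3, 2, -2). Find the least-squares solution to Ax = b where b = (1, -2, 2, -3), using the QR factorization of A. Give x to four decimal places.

v_1 = (2, -1, 4, -4); ‖v_1‖ = 6.0828, so q_1 = (0.3288, -0.1644, 0.6576, -0.6576).
q_1·v_2 = 0.3288·3 + (-0.1644)·(-3) + 0.6576·2 + (-0.6576)·(-2) = 4.1100.
u_2 = v_2 − 4.1100·q_1 = (1.6486, -2.3243, -0.7027, 0.7027).
‖u_2‖ = 3.0180, so q_2 = (0.5463, -0.7702, -0.2328, 0.2328).
Qᵀb = (3.9456, 0.9224).
Back-substitute: x_2 = 0.9224/3.0180 = 0.3056.
x_1 = (3.9456 − 4.1100·0.3056)/6.0828 = 0.4421.

x = (0.4421, 0.3056)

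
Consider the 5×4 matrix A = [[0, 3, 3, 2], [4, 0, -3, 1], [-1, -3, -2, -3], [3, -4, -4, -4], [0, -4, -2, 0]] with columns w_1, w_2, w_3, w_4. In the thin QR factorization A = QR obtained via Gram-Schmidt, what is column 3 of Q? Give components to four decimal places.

w_1 = (0, 4, -1, 3, 0); ‖w_1‖ = 5.0990, so q_1 = (0.0000, 0.7845, -0.1961, 0.5883, 0.0000).
q_1·w_2 = 0.0000·3 + 0.7845·0 + (-0.1961)·(-3) + 0.5883·(-4) + 0.0000·(-4) = -1.7650.
u_2 = w_2 + 1.7650·q_1 = (3.0000, 1.3846, -3.3462, -2.9615, -4.0000).
‖u_2‖ = 6.8472, so q_2 = (0.4381, 0.2022, -0.4887, -0.4325, -0.5842).
q_1·w_3 = 0.0000·3 + 0.7845·(-3) + (-0.1961)·(-2) + 0.5883·(-4) + 0.0000·(-2) = -4.3146; q_2·w_3 = 0.4381·3 + 0.2022·(-3) + (-0.4887)·(-2) + (-0.4325)·(-4) + (-0.5842)·(-2) = 4.5835.
u_3 = w_3 + 4.3146·q_1 − 4.5835·q_2 = (0.9918, -0.5422, -0.6062, 0.5209, 0.6776).
‖u_3‖ = 1.5413, so q_3 = (0.6435, -0.3518, -0.3933, 0.3380, 0.4396).

q_3 = (0.6435, -0.3518, -0.3933, 0.3380, 0.4396)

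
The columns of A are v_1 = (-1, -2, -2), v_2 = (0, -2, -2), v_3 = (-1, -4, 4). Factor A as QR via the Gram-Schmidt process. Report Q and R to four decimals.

v_1 = (-1, -2, -2); ‖v_1‖ = 3.0000, so q_1 = (-0.3333, -0.6667, -0.6667).
q_1·v_2 = (-0.3333)·0 + (-0.6667)·(-2) + (-0.6667)·(-2) = 2.6667.
u_2 = v_2 − 2.6667·q_1 = (0.8889, -0.2222, -0.2222).
‖u_2‖ = 0.9428, so q_2 = (0.9428, -0.2357, -0.2357).
q_1·v_3 = (-0.3333)·(-1) + (-0.6667)·(-4) + (-0.6667)·4 = 0.3333; q_2·v_3 = 0.9428·(-1) + (-0.2357)·(-4) + (-0.2357)·4 = -0.9428.
u_3 = v_3 − 0.3333·q_1 + 0.9428·q_2 = (0.0000, -4.0000, 4.0000).
‖u_3‖ = 5.6569, so q_3 = (0.0000, -0.7071, 0.7071).

Q = [[-0.3333, 0.9428, 0.0000], [-0.6667, -0.2357, -0.7071], [-0.6667, -0.2357, 0.7071]], R = [[3.0000, 2.6667, 0.3333], [0.0000, 0.9428, -0.9428], [0.0000, 0.0000, 5.6569]]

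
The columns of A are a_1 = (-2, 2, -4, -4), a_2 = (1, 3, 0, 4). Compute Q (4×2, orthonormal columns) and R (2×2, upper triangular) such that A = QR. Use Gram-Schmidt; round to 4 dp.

Q = [[-0.3162, 0.0845], [0.3162, 0.7606], [-0.6325, -0.2535], [-0.6325, 0.5916]], R = [[6.3246, -1.8974], [0.0000, 4.7329]]

a_1 = (-2, 2, -4, -4); ‖a_1‖ = 6.3246, so q_1 = (-0.3162, 0.3162, -0.6325, -0.6325).
q_1·a_2 = (-0.3162)·1 + 0.3162·3 + (-0.6325)·0 + (-0.6325)·4 = -1.8974.
u_2 = a_2 + 1.8974·q_1 = (0.4000, 3.6000, -1.2000, 2.8000).
‖u_2‖ = 4.7329, so q_2 = (0.0845, 0.7606, -0.2535, 0.5916).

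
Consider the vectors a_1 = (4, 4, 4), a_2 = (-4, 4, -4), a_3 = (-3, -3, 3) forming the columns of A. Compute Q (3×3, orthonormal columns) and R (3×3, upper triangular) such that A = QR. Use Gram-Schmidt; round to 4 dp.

a_1 = (4, 4, 4); ‖a_1‖ = 6.9282, so e_1 = (0.5774, 0.5774, 0.5774).
e_1·a_2 = 0.5774·(-4) + 0.5774·4 + 0.5774·(-4) = -2.3094.
u_2 = a_2 + 2.3094·e_1 = (-2.6667, 5.3333, -2.6667).
‖u_2‖ = 6.5320, so e_2 = (-0.4082, 0.8165, -0.4082).
e_1·a_3 = 0.5774·(-3) + 0.5774·(-3) + 0.5774·3 = -1.7321; e_2·a_3 = (-0.4082)·(-3) + 0.8165·(-3) + (-0.4082)·3 = -2.4495.
u_3 = a_3 + 1.7321·e_1 + 2.4495·e_2 = (-3.0000, 0.0000, 3.0000).
‖u_3‖ = 4.2426, so e_3 = (-0.7071, 0.0000, 0.7071).

Q = [[0.5774, -0.4082, -0.7071], [0.5774, 0.8165, 0.0000], [0.5774, -0.4082, 0.7071]], R = [[6.9282, -2.3094, -1.7321], [0.0000, 6.5320, -2.4495], [0.0000, 0.0000, 4.2426]]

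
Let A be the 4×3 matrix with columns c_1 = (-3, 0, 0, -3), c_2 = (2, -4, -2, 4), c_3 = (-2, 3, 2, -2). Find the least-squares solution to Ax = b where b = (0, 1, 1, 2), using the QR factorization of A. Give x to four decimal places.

e_1 = c_1/‖c_1‖ = (-3, 0, 0, -3)/4.2426 = (-0.7071, 0.0000, 0.0000, -0.7071).
r_{12} = e_1·c_2 = -4.2426.
u_2 = c_2 + 4.2426·e_1 = (-1.0000, -4.0000, -2.0000, 1.0000).
‖u_2‖ = 4.6904, so e_2 = (-0.2132, -0.8528, -0.4264, 0.2132).
r_{13} = e_1·c_3 = 2.8284; r_{23} = e_2·c_3 = -3.4112.
u_3 = c_3 − 2.8284·e_1 + 3.4112·e_2 = (-0.7273, 0.0909, 0.5455, 0.7273).
‖u_3‖ = 1.1677, so e_3 = (-0.6228, 0.0778, 0.4671, 0.6228).
Qᵀb = (-1.4142, -0.8528, 1.7905).
Back-substitute: x_3 = 1.7905/1.1677 = 1.5333.
x_2 = (-0.8528 + 3.4112·1.5333)/4.6904 = 0.9333.
x_1 = (-1.4142 + 4.2426·0.9333 − 2.8284·1.5333)/4.2426 = -0.4222.

x = (-0.4222, 0.9333, 1.5333)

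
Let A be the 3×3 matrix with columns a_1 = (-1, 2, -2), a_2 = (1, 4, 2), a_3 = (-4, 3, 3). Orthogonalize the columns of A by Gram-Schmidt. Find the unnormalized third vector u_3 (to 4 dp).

u_3 = (-4.4000, 0.0000, 2.2000)

a_1 = (-1, 2, -2); ‖a_1‖ = 3.0000, so e_1 = (-0.3333, 0.6667, -0.6667).
e_1·a_2 = (-0.3333)·1 + 0.6667·4 + (-0.6667)·2 = 1.0000.
u_2 = a_2 − 1.0000·e_1 = (1.3333, 3.3333, 2.6667).
‖u_2‖ = 4.4721, so e_2 = (0.2981, 0.7454, 0.5963).
e_1·a_3 = (-0.3333)·(-4) + 0.6667·3 + (-0.6667)·3 = 1.3333; e_2·a_3 = 0.2981·(-4) + 0.7454·3 + 0.5963·3 = 2.8324.
u_3 = a_3 − 1.3333·e_1 − 2.8324·e_2 = (-4.4000, 0.0000, 2.2000).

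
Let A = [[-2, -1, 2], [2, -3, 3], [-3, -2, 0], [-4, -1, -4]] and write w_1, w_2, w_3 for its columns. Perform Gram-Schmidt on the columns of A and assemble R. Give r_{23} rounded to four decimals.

r_{23} = -2.7545

w_1 = (-2, 2, -3, -4); ‖w_1‖ = 5.7446, so e_1 = (-0.3482, 0.3482, -0.5222, -0.6963).
e_1·w_2 = (-0.3482)·(-1) + 0.3482·(-3) + (-0.5222)·(-2) + (-0.6963)·(-1) = 1.0445.
u_2 = w_2 − 1.0445·e_1 = (-0.6364, -3.3636, -1.4545, -0.2727).
‖u_2‖ = 3.7295, so e_2 = (-0.1706, -0.9019, -0.3900, -0.0731).
r_{23} = e_2·w_3 = -2.7545.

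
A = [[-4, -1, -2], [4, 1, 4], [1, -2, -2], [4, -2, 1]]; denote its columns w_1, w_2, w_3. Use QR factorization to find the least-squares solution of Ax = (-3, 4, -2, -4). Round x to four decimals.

x = (0.4852, 2.2806, -0.3544)

e_1 = w_1/‖w_1‖ = (-4, 4, 1, 4)/7.0000 = (-0.5714, 0.5714, 0.1429, 0.5714).
r_{12} = e_1·w_2 = -0.2857.
u_2 = w_2 + 0.2857·e_1 = (-1.1633, 1.1633, -1.9592, -1.8367).
‖u_2‖ = 3.1493, so e_2 = (-0.3694, 0.3694, -0.6221, -0.5832).
r_{13} = e_1·w_3 = 3.7143; r_{23} = e_2·w_3 = 2.8772.
u_3 = w_3 − 3.7143·e_1 − 2.8772·e_2 = (1.1852, 0.8148, -0.7407, 0.5556).
‖u_3‖ = 1.7105, so e_3 = (0.6929, 0.4764, -0.4330, 0.3248).
Qᵀb = (1.4286, 6.1626, -0.6063).
Back-substitute: x_3 = -0.6063/1.7105 = -0.3544.
x_2 = (6.1626 − 2.8772·(-0.3544))/3.1493 = 2.2806.
x_1 = (1.4286 + 0.2857·2.2806 − 3.7143·(-0.3544))/7.0000 = 0.4852.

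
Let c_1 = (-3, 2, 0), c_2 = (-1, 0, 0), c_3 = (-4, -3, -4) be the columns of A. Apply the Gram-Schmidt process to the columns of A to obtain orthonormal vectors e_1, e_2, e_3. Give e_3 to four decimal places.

c_1 = (-3, 2, 0); ‖c_1‖ = 3.6056, so e_1 = (-0.8321, 0.5547, 0.0000).
e_1·c_2 = (-0.8321)·(-1) + 0.5547·0 + 0.0000·0 = 0.8321.
u_2 = c_2 − 0.8321·e_1 = (-0.3077, -0.4615, 0.0000).
‖u_2‖ = 0.5547, so e_2 = (-0.5547, -0.8321, 0.0000).
e_1·c_3 = (-0.8321)·(-4) + 0.5547·(-3) + 0.0000·(-4) = 1.6641; e_2·c_3 = (-0.5547)·(-4) + (-0.8321)·(-3) + 0.0000·(-4) = 4.7150.
u_3 = c_3 − 1.6641·e_1 − 4.7150·e_2 = (0.0000, 0.0000, -4.0000).
‖u_3‖ = 4.0000, so e_3 = (0.0000, 0.0000, -1.0000).

e_3 = (0.0000, 0.0000, -1.0000)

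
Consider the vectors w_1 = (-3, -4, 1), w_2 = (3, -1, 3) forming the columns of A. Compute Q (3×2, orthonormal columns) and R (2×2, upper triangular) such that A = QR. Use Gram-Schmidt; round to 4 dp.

w_1 = (-3, -4, 1); ‖w_1‖ = 5.0990, so q_1 = (-0.5883, -0.7845, 0.1961).
q_1·w_2 = (-0.5883)·3 + (-0.7845)·(-1) + 0.1961·3 = -0.3922.
u_2 = w_2 + 0.3922·q_1 = (2.7692, -1.3077, 3.0769).
‖u_2‖ = 4.3412, so q_2 = (0.6379, -0.3012, 0.7088).

Q = [[-0.5883, 0.6379], [-0.7845, -0.3012], [0.1961, 0.7088]], R = [[5.0990, -0.3922], [0.0000, 4.3412]]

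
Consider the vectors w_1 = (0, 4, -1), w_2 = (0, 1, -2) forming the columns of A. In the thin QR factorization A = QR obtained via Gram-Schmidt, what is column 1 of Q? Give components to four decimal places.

e_1 = (0.0000, 0.9701, -0.2425)

e_1 = w_1/‖w_1‖ = (0, 4, -1)/4.1231 = (0.0000, 0.9701, -0.2425).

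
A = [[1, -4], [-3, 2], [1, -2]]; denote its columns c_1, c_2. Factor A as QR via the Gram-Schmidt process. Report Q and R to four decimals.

c_1 = (1, -3, 1); ‖c_1‖ = 3.3166, so q_1 = (0.3015, -0.9045, 0.3015).
q_1·c_2 = 0.3015·(-4) + (-0.9045)·2 + 0.3015·(-2) = -3.6181.
u_2 = c_2 + 3.6181·q_1 = (-2.9091, -1.2727, -0.9091).
‖u_2‖ = 3.3029, so q_2 = (-0.8808, -0.3853, -0.2752).

Q = [[0.3015, -0.8808], [-0.9045, -0.3853], [0.3015, -0.2752]], R = [[3.3166, -3.6181], [0.0000, 3.3029]]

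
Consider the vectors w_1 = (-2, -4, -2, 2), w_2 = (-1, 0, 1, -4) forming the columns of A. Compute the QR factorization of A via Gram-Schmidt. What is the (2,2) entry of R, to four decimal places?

r_{22} = 3.9641

w_1 = (-2, -4, -2, 2); ‖w_1‖ = 5.2915, so q_1 = (-0.3780, -0.7559, -0.3780, 0.3780).
q_1·w_2 = (-0.3780)·(-1) + (-0.7559)·0 + (-0.3780)·1 + 0.3780·(-4) = -1.5119.
u_2 = w_2 + 1.5119·q_1 = (-1.5714, -1.1429, 0.4286, -3.4286).
r_{22} = ‖u_2‖ = 3.9641.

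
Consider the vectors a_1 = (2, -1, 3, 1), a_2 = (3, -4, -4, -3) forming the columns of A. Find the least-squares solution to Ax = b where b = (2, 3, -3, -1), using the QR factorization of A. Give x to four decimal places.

x = (-0.5586, 0.1241)

a_1 = (2, -1, 3, 1); ‖a_1‖ = 3.8730, so e_1 = (0.5164, -0.2582, 0.7746, 0.2582).
e_1·a_2 = 0.5164·3 + (-0.2582)·(-4) + 0.7746·(-4) + 0.2582·(-3) = -1.2910.
u_2 = a_2 + 1.2910·e_1 = (3.6667, -4.3333, -3.0000, -2.6667).
‖u_2‖ = 6.9522, so e_2 = (0.5274, -0.6233, -0.4315, -0.3836).
Qᵀb = (-2.3238, 0.8630).
Back-substitute: x_2 = 0.8630/6.9522 = 0.1241.
x_1 = (-2.3238 + 1.2910·0.1241)/3.8730 = -0.5586.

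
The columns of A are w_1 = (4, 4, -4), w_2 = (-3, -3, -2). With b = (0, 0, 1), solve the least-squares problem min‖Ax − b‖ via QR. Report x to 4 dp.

w_1 = (4, 4, -4); ‖w_1‖ = 6.9282, so q_1 = (0.5774, 0.5774, -0.5774).
q_1·w_2 = 0.5774·(-3) + 0.5774·(-3) + (-0.5774)·(-2) = -2.3094.
u_2 = w_2 + 2.3094·q_1 = (-1.6667, -1.6667, -3.3333).
‖u_2‖ = 4.0825, so q_2 = (-0.4082, -0.4082, -0.8165).
Qᵀb = (-0.5774, -0.8165).
Back-substitute: x_2 = -0.8165/4.0825 = -0.2000.
x_1 = (-0.5774 + 2.3094·(-0.2000))/6.9282 = -0.1500.

x = (-0.1500, -0.2000)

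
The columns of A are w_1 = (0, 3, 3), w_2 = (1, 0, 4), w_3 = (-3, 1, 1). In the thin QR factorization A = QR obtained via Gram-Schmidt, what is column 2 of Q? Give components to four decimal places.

w_1 = (0, 3, 3); ‖w_1‖ = 4.2426, so q_1 = (0.0000, 0.7071, 0.7071).
q_1·w_2 = 0.0000·1 + 0.7071·0 + 0.7071·4 = 2.8284.
u_2 = w_2 − 2.8284·q_1 = (1.0000, -2.0000, 2.0000).
‖u_2‖ = 3.0000, so q_2 = (0.3333, -0.6667, 0.6667).

q_2 = (0.3333, -0.6667, 0.6667)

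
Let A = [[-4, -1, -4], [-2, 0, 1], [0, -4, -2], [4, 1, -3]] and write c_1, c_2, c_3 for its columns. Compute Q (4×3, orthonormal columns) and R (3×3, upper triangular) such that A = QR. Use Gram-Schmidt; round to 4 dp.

Q = [[-0.6667, -0.0276, -0.7383], [-0.3333, 0.1103, 0.1740], [0.0000, -0.9931, 0.0218], [0.6667, 0.0276, -0.6513]], R = [[6.0000, 1.3333, 0.3333], [0.0000, 4.0277, 2.1242], [0.0000, 0.0000, 5.0375]]

q_1 = c_1/‖c_1‖ = (-4, -2, 0, 4)/6.0000 = (-0.6667, -0.3333, 0.0000, 0.6667).
r_{12} = q_1·c_2 = 1.3333.
u_2 = c_2 − 1.3333·q_1 = (-0.1111, 0.4444, -4.0000, 0.1111).
‖u_2‖ = 4.0277, so q_2 = (-0.0276, 0.1103, -0.9931, 0.0276).
r_{13} = q_1·c_3 = 0.3333; r_{23} = q_2·c_3 = 2.1242.
u_3 = c_3 − 0.3333·q_1 − 2.1242·q_2 = (-3.7192, 0.8767, 0.1096, -3.2808).
‖u_3‖ = 5.0375, so q_3 = (-0.7383, 0.1740, 0.0218, -0.6513).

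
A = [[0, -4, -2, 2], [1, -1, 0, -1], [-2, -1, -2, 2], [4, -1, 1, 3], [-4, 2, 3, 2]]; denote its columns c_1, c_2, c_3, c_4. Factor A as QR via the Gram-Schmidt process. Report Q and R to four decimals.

Q = [[0.0000, -0.9005, 0.2846, -0.1008], [0.1644, -0.1582, 0.2135, -0.4968], [-0.3288, -0.3590, -0.3914, 0.6172], [0.6576, 0.0426, 0.4625, 0.5828], [-0.6576, 0.1825, 0.7116, 0.1500]], R = [[6.0828, -1.8084, -0.6576, -0.1644], [0.0000, 4.4418, 3.1093, -1.8680], [0.0000, 0.0000, 2.8107, 2.3838], [0.0000, 0.0000, 0.0000, 3.5779]]

c_1 = (0, 1, -2, 4, -4); ‖c_1‖ = 6.0828, so e_1 = (0.0000, 0.1644, -0.3288, 0.6576, -0.6576).
e_1·c_2 = 0.0000·(-4) + 0.1644·(-1) + (-0.3288)·(-1) + 0.6576·(-1) + (-0.6576)·2 = -1.8084.
u_2 = c_2 + 1.8084·e_1 = (-4.0000, -0.7027, -1.5946, 0.1892, 0.8108).
‖u_2‖ = 4.4418, so e_2 = (-0.9005, -0.1582, -0.3590, 0.0426, 0.1825).
e_1·c_3 = 0.0000·(-2) + 0.1644·0 + (-0.3288)·(-2) + 0.6576·1 + (-0.6576)·3 = -0.6576; e_2·c_3 = (-0.9005)·(-2) + (-0.1582)·0 + (-0.3590)·(-2) + 0.0426·1 + 0.1825·3 = 3.1093.
u_3 = c_3 + 0.6576·e_1 − 3.1093·e_2 = (0.8000, 0.6000, -1.1000, 1.3000, 2.0000).
‖u_3‖ = 2.8107, so e_3 = (0.2846, 0.2135, -0.3914, 0.4625, 0.7116).
e_1·c_4 = 0.0000·2 + 0.1644·(-1) + (-0.3288)·2 + 0.6576·3 + (-0.6576)·2 = -0.1644; e_2·c_4 = (-0.9005)·2 + (-0.1582)·(-1) + (-0.3590)·2 + 0.0426·3 + 0.1825·2 = -1.8680; e_3·c_4 = 0.2846·2 + 0.2135·(-1) + (-0.3914)·2 + 0.4625·3 + 0.7116·2 = 2.3838.
u_4 = c_4 + 0.1644·e_1 + 1.8680·e_2 − 2.3838·e_3 = (-0.3607, -1.7774, 2.2083, 2.0851, 0.5367).
‖u_4‖ = 3.5779, so e_4 = (-0.1008, -0.4968, 0.6172, 0.5828, 0.1500).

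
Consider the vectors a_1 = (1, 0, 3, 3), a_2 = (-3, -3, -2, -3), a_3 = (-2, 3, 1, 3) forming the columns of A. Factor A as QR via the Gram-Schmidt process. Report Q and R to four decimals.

a_1 = (1, 0, 3, 3); ‖a_1‖ = 4.3589, so e_1 = (0.2294, 0.0000, 0.6882, 0.6882).
e_1·a_2 = 0.2294·(-3) + 0.0000·(-3) + 0.6882·(-2) + 0.6882·(-3) = -4.1295.
u_2 = a_2 + 4.1295·e_1 = (-2.0526, -3.0000, 0.8421, -0.1579).
‖u_2‖ = 3.7346, so e_2 = (-0.5496, -0.8033, 0.2255, -0.0423).
e_1·a_3 = 0.2294·(-2) + 0.0000·3 + 0.6882·1 + 0.6882·3 = 2.2942; e_2·a_3 = (-0.5496)·(-2) + (-0.8033)·3 + 0.2255·1 + (-0.0423)·3 = -1.2120.
u_3 = a_3 − 2.2942·e_1 + 1.2120·e_2 = (-3.1925, 2.0264, -0.3057, 1.3698).
‖u_3‖ = 4.0334, so e_3 = (-0.7915, 0.5024, -0.0758, 0.3396).

Q = [[0.2294, -0.5496, -0.7915], [0.0000, -0.8033, 0.5024], [0.6882, 0.2255, -0.0758], [0.6882, -0.0423, 0.3396]], R = [[4.3589, -4.1295, 2.2942], [0.0000, 3.7346, -1.2120], [0.0000, 0.0000, 4.0334]]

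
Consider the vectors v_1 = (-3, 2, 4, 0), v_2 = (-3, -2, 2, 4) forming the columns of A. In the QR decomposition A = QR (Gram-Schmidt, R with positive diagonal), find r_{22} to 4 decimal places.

r_{22} = 5.2127

v_1 = (-3, 2, 4, 0); ‖v_1‖ = 5.3852, so q_1 = (-0.5571, 0.3714, 0.7428, 0.0000).
q_1·v_2 = (-0.5571)·(-3) + 0.3714·(-2) + 0.7428·2 + 0.0000·4 = 2.4140.
u_2 = v_2 − 2.4140·q_1 = (-1.6552, -2.8966, 0.2069, 4.0000).
r_{22} = ‖u_2‖ = 5.2127.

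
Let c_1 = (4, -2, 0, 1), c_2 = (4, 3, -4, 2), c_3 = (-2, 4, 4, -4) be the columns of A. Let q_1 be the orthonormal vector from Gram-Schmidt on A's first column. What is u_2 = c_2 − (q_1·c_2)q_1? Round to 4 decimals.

q_1 = c_1/‖c_1‖ = (4, -2, 0, 1)/4.5826 = (0.8729, -0.4364, 0.0000, 0.2182).
r_{12} = q_1·c_2 = 2.6186.
u_2 = c_2 − 2.6186·q_1 = (1.7143, 4.1429, -4.0000, 1.4286).

u_2 = (1.7143, 4.1429, -4.0000, 1.4286)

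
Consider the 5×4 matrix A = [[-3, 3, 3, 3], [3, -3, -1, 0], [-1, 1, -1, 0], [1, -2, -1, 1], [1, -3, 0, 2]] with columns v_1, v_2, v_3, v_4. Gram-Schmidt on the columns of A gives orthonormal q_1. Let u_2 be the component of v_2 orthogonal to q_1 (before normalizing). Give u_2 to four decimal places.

u_2 = (-0.4286, 0.4286, -0.1429, -0.8571, -1.8571)

v_1 = (-3, 3, -1, 1, 1); ‖v_1‖ = 4.5826, so q_1 = (-0.6547, 0.6547, -0.2182, 0.2182, 0.2182).
q_1·v_2 = (-0.6547)·3 + 0.6547·(-3) + (-0.2182)·1 + 0.2182·(-2) + 0.2182·(-3) = -5.2372.
u_2 = v_2 + 5.2372·q_1 = (-0.4286, 0.4286, -0.1429, -0.8571, -1.8571).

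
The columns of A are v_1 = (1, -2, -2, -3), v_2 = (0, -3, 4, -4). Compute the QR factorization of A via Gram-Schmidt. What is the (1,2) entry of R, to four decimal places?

r_{12} = 2.3570

v_1 = (1, -2, -2, -3); ‖v_1‖ = 4.2426, so e_1 = (0.2357, -0.4714, -0.4714, -0.7071).
r_{12} = e_1·v_2 = 2.3570.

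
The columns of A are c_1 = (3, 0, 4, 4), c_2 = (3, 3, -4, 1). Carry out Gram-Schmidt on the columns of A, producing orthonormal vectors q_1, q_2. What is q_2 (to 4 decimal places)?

q_2 = (0.5459, 0.5087, -0.6286, 0.2192)

c_1 = (3, 0, 4, 4); ‖c_1‖ = 6.4031, so q_1 = (0.4685, 0.0000, 0.6247, 0.6247).
q_1·c_2 = 0.4685·3 + 0.0000·3 + 0.6247·(-4) + 0.6247·1 = -0.4685.
u_2 = c_2 + 0.4685·q_1 = (3.2195, 3.0000, -3.7073, 1.2927).
‖u_2‖ = 5.8975, so q_2 = (0.5459, 0.5087, -0.6286, 0.2192).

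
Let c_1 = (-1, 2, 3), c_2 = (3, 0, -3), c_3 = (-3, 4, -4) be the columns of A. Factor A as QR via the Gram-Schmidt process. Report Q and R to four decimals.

Q = [[-0.2673, 0.7715, -0.5774], [0.5345, 0.6172, 0.5774], [0.8018, -0.1543, -0.5774]], R = [[3.7417, -3.2071, -0.2673], [0.0000, 2.7775, 0.7715], [0.0000, 0.0000, 6.3509]]

c_1 = (-1, 2, 3); ‖c_1‖ = 3.7417, so q_1 = (-0.2673, 0.5345, 0.8018).
q_1·c_2 = (-0.2673)·3 + 0.5345·0 + 0.8018·(-3) = -3.2071.
u_2 = c_2 + 3.2071·q_1 = (2.1429, 1.7143, -0.4286).
‖u_2‖ = 2.7775, so q_2 = (0.7715, 0.6172, -0.1543).
q_1·c_3 = (-0.2673)·(-3) + 0.5345·4 + 0.8018·(-4) = -0.2673; q_2·c_3 = 0.7715·(-3) + 0.6172·4 + (-0.1543)·(-4) = 0.7715.
u_3 = c_3 + 0.2673·q_1 − 0.7715·q_2 = (-3.6667, 3.6667, -3.6667).
‖u_3‖ = 6.3509, so q_3 = (-0.5774, 0.5774, -0.5774).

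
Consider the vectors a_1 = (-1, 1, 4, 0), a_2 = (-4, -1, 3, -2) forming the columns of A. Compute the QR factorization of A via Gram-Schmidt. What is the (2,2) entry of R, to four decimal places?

r_{22} = 4.1833

a_1 = (-1, 1, 4, 0); ‖a_1‖ = 4.2426, so q_1 = (-0.2357, 0.2357, 0.9428, 0.0000).
q_1·a_2 = (-0.2357)·(-4) + 0.2357·(-1) + 0.9428·3 + 0.0000·(-2) = 3.5355.
u_2 = a_2 − 3.5355·q_1 = (-3.1667, -1.8333, -0.3333, -2.0000).
r_{22} = ‖u_2‖ = 4.1833.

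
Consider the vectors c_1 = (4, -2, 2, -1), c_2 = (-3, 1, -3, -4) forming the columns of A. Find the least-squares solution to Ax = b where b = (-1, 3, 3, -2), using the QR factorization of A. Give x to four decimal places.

c_1 = (4, -2, 2, -1); ‖c_1‖ = 5.0000, so e_1 = (0.8000, -0.4000, 0.4000, -0.2000).
e_1·c_2 = 0.8000·(-3) + (-0.4000)·1 + 0.4000·(-3) + (-0.2000)·(-4) = -3.2000.
u_2 = c_2 + 3.2000·e_1 = (-0.4400, -0.2800, -1.7200, -4.6400).
‖u_2‖ = 4.9759, so e_2 = (-0.0884, -0.0563, -0.3457, -0.9325).
Qᵀb = (-0.4000, 0.7476).
Back-substitute: x_2 = 0.7476/4.9759 = 0.1502.
x_1 = (-0.4000 + 3.2000·0.1502)/5.0000 = 0.0162.

x = (0.0162, 0.1502)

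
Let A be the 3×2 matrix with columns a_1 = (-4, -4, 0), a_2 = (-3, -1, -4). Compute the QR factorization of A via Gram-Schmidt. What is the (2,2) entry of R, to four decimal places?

a_1 = (-4, -4, 0); ‖a_1‖ = 5.6569, so q_1 = (-0.7071, -0.7071, 0.0000).
q_1·a_2 = (-0.7071)·(-3) + (-0.7071)·(-1) + 0.0000·(-4) = 2.8284.
u_2 = a_2 − 2.8284·q_1 = (-1.0000, 1.0000, -4.0000).
r_{22} = ‖u_2‖ = 4.2426.

r_{22} = 4.2426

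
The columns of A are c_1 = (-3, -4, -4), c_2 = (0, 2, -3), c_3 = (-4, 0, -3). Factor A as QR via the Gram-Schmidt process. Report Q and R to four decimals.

c_1 = (-3, -4, -4); ‖c_1‖ = 6.4031, so e_1 = (-0.4685, -0.6247, -0.6247).
e_1·c_2 = (-0.4685)·0 + (-0.6247)·2 + (-0.6247)·(-3) = 0.6247.
u_2 = c_2 − 0.6247·e_1 = (0.2927, 2.3902, -2.6098).
‖u_2‖ = 3.5510, so e_2 = (0.0824, 0.6731, -0.7349).
e_1·c_3 = (-0.4685)·(-4) + (-0.6247)·0 + (-0.6247)·(-3) = 3.7482; e_2·c_3 = 0.0824·(-4) + 0.6731·0 + (-0.7349)·(-3) = 1.8751.
u_3 = c_3 − 3.7482·e_1 − 1.8751·e_2 = (-2.3985, 1.0793, 0.7195).
‖u_3‖ = 2.7268, so e_3 = (-0.8796, 0.3958, 0.2639).

Q = [[-0.4685, 0.0824, -0.8796], [-0.6247, 0.6731, 0.3958], [-0.6247, -0.7349, 0.2639]], R = [[6.4031, 0.6247, 3.7482], [0.0000, 3.5510, 1.8751], [0.0000, 0.0000, 2.7268]]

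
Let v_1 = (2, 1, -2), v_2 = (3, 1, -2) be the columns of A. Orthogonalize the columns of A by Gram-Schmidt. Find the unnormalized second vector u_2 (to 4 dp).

u_2 = (0.5556, -0.2222, 0.4444)

q_1 = v_1/‖v_1‖ = (2, 1, -2)/3.0000 = (0.6667, 0.3333, -0.6667).
r_{12} = q_1·v_2 = 3.6667.
u_2 = v_2 − 3.6667·q_1 = (0.5556, -0.2222, 0.4444).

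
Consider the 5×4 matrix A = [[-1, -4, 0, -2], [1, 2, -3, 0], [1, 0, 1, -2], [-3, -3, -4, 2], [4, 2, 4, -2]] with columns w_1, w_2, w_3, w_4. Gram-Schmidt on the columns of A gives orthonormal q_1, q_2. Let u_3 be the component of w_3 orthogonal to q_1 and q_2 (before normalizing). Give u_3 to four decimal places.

u_3 = (-0.7291, -3.3139, -0.3570, -1.4937, -0.3848)

q_1 = w_1/‖w_1‖ = (-1, 1, 1, -3, 4)/5.2915 = (-0.1890, 0.1890, 0.1890, -0.5669, 0.7559).
r_{12} = q_1·w_2 = 4.3466.
u_2 = w_2 − 4.3466·q_1 = (-3.1786, 1.1786, -0.8214, -0.5357, -1.2857).
‖u_2‖ = 3.7559, so q_2 = (-0.8463, 0.3138, -0.2187, -0.1426, -0.3423).
r_{13} = q_1·w_3 = 4.9135; r_{23} = q_2·w_3 = -1.9588.
u_3 = w_3 − 4.9135·q_1 + 1.9588·q_2 = (-0.7291, -3.3139, -0.3570, -1.4937, -0.3848).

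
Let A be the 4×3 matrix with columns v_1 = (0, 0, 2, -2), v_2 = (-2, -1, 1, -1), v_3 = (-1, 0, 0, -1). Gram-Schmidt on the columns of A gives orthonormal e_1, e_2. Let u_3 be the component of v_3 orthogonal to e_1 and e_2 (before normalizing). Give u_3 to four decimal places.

u_3 = (-0.2000, 0.4000, -0.5000, -0.5000)

v_1 = (0, 0, 2, -2); ‖v_1‖ = 2.8284, so e_1 = (0.0000, 0.0000, 0.7071, -0.7071).
e_1·v_2 = 0.0000·(-2) + 0.0000·(-1) + 0.7071·1 + (-0.7071)·(-1) = 1.4142.
u_2 = v_2 − 1.4142·e_1 = (-2.0000, -1.0000, 0.0000, 0.0000).
‖u_2‖ = 2.2361, so e_2 = (-0.8944, -0.4472, 0.0000, 0.0000).
e_1·v_3 = 0.0000·(-1) + 0.0000·0 + 0.7071·0 + (-0.7071)·(-1) = 0.7071; e_2·v_3 = (-0.8944)·(-1) + (-0.4472)·0 + 0.0000·0 + (0.0000)·(-1) = 0.8944.
u_3 = v_3 − 0.7071·e_1 − 0.8944·e_2 = (-0.2000, 0.4000, -0.5000, -0.5000).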